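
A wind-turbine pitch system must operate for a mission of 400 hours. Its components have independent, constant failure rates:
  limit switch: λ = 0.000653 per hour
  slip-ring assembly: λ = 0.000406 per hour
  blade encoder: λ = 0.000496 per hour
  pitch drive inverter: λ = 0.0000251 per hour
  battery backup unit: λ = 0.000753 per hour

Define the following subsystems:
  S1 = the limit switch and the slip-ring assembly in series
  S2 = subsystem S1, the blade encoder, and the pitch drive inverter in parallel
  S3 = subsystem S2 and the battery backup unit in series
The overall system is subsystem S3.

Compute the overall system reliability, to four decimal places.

0.7395

R(limit switch) = exp(−0.000653 × 400) = 0.770127
R(slip-ring assembly) = exp(−0.000406 × 400) = 0.850101
R(blade encoder) = exp(−0.000496 × 400) = 0.820042
R(pitch drive inverter) = exp(−0.0000251 × 400) = 0.990010
R(battery backup unit) = exp(−0.000753 × 400) = 0.739930
Series (limit switch and slip-ring assembly): 0.770127 × 0.850101 = 0.654686
Parallel ([0.654686], blade encoder, and pitch drive inverter): 1 − (1 − 0.654686)(1 − 0.820042)(1 − 0.990010) = 0.999379
Series ([0.999379] and battery backup unit): 0.999379 × 0.739930 = 0.7395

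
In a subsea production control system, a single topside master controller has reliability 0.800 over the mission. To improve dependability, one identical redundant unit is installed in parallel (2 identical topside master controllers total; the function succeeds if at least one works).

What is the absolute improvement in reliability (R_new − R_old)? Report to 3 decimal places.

0.160

R_before = 0.800
R_after = 1 − (1 − 0.800)^2 = 0.960
ΔR = 0.960 − 0.800 = 0.160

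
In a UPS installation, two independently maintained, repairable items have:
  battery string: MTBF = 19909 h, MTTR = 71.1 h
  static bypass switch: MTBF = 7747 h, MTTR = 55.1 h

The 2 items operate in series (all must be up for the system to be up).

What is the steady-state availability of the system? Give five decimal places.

A(battery string) = MTBF/(MTBF+MTTR) = 19909/(19909+71.1) = 0.996441
A(static bypass switch) = MTBF/(MTBF+MTTR) = 7747/(7747+55.1) = 0.992938
Series availability: 0.996441 × 0.992938 = 0.98940

0.98940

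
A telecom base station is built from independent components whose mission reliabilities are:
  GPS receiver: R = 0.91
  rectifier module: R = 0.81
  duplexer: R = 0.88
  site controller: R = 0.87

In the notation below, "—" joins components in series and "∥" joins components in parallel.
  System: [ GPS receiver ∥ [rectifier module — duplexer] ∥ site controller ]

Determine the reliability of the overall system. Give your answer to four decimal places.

0.9966

Series (rectifier module and duplexer): 0.810000 × 0.880000 = 0.712800
Parallel (GPS receiver, [0.712800], and site controller): 1 − (1 − 0.910000)(1 − 0.712800)(1 − 0.870000) = 0.9966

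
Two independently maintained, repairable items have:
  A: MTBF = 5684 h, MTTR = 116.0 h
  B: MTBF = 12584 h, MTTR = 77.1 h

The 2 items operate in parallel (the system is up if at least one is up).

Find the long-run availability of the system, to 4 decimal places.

0.9999

A(A) = MTBF/(MTBF+MTTR) = 5684/(5684+116.0) = 0.980000
A(B) = MTBF/(MTBF+MTTR) = 12584/(12584+77.1) = 0.993910
Parallel availability: 1 − (1 − 0.980000)(1 − 0.993910) = 0.9999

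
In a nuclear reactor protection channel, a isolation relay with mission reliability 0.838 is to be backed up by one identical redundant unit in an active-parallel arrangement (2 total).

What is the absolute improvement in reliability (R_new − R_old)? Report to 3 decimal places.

0.136

R_before = 0.838
R_after = 1 − (1 − 0.838)^2 = 0.974
ΔR = 0.974 − 0.838 = 0.136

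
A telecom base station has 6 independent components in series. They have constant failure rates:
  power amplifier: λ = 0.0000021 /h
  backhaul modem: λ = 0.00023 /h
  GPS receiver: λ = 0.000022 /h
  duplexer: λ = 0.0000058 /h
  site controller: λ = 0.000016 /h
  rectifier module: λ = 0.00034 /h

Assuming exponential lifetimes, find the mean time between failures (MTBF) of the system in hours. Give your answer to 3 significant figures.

1620

Series of exponential components: λ_sys = Σ λ_i
λ_sys = 0.0000021 + 0.00023 + 0.000022 + 0.0000058 + 0.000016 + 0.00034 = 6.1590e-04 /h
MTBF = 1 / λ_sys = 1620 h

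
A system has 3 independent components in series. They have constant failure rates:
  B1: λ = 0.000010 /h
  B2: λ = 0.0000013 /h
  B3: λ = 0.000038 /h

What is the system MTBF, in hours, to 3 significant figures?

20300

Series of exponential components: λ_sys = Σ λ_i
λ_sys = 0.000010 + 0.0000013 + 0.000038 = 4.9300e-05 /h
MTBF = 1 / λ_sys = 20300 h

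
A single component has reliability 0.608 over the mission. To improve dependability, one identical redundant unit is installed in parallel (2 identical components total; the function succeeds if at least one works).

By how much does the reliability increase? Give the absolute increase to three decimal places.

0.238

R_before = 0.608
R_after = 1 − (1 − 0.608)^2 = 0.846
ΔR = 0.846 − 0.608 = 0.238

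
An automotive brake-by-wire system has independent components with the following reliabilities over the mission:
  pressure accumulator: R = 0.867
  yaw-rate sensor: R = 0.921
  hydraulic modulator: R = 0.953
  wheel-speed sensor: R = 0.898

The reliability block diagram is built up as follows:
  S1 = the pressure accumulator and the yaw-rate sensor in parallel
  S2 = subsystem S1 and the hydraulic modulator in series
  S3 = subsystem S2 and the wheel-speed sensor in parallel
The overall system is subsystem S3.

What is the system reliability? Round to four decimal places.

Parallel (pressure accumulator and yaw-rate sensor): 1 − (1 − 0.867000)(1 − 0.921000) = 0.989493
Series ([0.989493] and hydraulic modulator): 0.989493 × 0.953000 = 0.942987
Parallel ([0.942987] and wheel-speed sensor): 1 − (1 − 0.942987)(1 − 0.898000) = 0.9942

0.9942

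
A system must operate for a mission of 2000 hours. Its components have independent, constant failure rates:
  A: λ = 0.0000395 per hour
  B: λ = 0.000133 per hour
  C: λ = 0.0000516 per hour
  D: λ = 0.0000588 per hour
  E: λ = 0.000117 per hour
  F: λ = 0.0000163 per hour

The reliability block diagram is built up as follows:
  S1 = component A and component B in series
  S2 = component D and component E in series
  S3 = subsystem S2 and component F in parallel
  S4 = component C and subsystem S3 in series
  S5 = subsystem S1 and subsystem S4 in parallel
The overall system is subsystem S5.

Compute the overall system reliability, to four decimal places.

R(A) = exp(−0.0000395 × 2000) = 0.924040
R(B) = exp(−0.000133 × 2000) = 0.766439
R(C) = exp(−0.0000516 × 2000) = 0.901947
R(D) = exp(−0.0000588 × 2000) = 0.889052
R(E) = exp(−0.000117 × 2000) = 0.791362
R(F) = exp(−0.0000163 × 2000) = 0.967926
Series (A and B): 0.924040 × 0.766439 = 0.708220
Series (D and E): 0.889052 × 0.791362 = 0.703562
Parallel ([0.703562] and F): 1 − (1 − 0.703562)(1 − 0.967926) = 0.990492
Series (C and [0.990492]): 0.901947 × 0.990492 = 0.893371
Parallel ([0.708220] and [0.893371]): 1 − (1 − 0.708220)(1 − 0.893371) = 0.9689

0.9689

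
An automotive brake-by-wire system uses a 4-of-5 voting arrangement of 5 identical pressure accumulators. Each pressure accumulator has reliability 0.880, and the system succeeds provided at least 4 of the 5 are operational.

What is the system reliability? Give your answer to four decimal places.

0.8875

R = Σ_{i=4}^{5} C(5,i) p^i (1−p)^{5−i} with p = 0.880
C(5,4)·0.880^4·0.120^1 = 0.359817
C(5,5)·0.880^5·0.120^0 = 0.527732
Sum = 0.8875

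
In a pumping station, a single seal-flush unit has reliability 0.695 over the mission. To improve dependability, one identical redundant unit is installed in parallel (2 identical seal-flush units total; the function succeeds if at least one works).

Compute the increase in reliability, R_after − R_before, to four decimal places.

0.2120

R_before = 0.695
R_after = 1 − (1 − 0.695)^2 = 0.9070
ΔR = 0.9070 − 0.695 = 0.2120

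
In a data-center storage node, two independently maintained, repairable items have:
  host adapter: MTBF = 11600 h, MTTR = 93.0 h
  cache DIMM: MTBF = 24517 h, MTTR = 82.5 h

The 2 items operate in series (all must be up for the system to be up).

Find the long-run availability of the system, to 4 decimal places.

0.9887

A(host adapter) = MTBF/(MTBF+MTTR) = 11600/(11600+93.0) = 0.992047
A(cache DIMM) = MTBF/(MTBF+MTTR) = 24517/(24517+82.5) = 0.996646
Series availability: 0.992047 × 0.996646 = 0.9887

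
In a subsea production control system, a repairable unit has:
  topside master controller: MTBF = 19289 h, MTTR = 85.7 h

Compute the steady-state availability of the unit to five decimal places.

A(topside master controller) = MTBF/(MTBF+MTTR) = 19289/(19289+85.7) = 0.99558

0.99558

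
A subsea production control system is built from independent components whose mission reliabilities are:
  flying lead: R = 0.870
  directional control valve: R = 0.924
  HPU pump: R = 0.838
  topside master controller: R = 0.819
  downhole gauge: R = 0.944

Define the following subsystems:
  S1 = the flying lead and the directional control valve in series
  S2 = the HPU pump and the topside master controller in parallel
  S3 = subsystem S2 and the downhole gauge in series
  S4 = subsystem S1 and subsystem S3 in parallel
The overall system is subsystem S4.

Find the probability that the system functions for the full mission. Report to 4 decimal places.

Series (flying lead and directional control valve): 0.870000 × 0.924000 = 0.803880
Parallel (HPU pump and topside master controller): 1 − (1 − 0.838000)(1 − 0.819000) = 0.970678
Series ([0.970678] and downhole gauge): 0.970678 × 0.944000 = 0.916320
Parallel ([0.803880] and [0.916320]): 1 − (1 − 0.803880)(1 − 0.916320) = 0.9836

0.9836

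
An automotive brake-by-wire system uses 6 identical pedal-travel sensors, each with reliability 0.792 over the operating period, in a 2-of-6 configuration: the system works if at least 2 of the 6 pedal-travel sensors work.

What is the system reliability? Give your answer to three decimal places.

0.998

R = Σ_{i=2}^{6} C(6,i) p^i (1−p)^{6−i} with p = 0.792
C(6,2)·0.792^2·0.208^4 = 0.01761
C(6,3)·0.792^3·0.208^3 = 0.08941
C(6,4)·0.792^4·0.208^2 = 0.25534
C(6,5)·0.792^5·0.208^1 = 0.38890
C(6,6)·0.792^6·0.208^0 = 0.24680
Sum = 0.998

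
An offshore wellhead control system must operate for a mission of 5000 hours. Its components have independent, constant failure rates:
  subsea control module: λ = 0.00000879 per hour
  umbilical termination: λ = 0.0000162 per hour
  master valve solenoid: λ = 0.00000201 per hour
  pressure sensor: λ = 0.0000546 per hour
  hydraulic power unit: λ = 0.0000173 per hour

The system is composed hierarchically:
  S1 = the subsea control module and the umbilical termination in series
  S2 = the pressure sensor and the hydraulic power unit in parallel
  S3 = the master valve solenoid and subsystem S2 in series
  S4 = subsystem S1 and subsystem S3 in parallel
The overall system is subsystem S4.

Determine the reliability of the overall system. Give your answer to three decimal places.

R(subsea control module) = exp(−0.00000879 × 5000) = 0.95700
R(umbilical termination) = exp(−0.0000162 × 5000) = 0.92219
R(master valve solenoid) = exp(−0.00000201 × 5000) = 0.99000
R(pressure sensor) = exp(−0.0000546 × 5000) = 0.76109
R(hydraulic power unit) = exp(−0.0000173 × 5000) = 0.91714
Series (subsea control module and umbilical termination): 0.95700 × 0.92219 = 0.88254
Parallel (pressure sensor and hydraulic power unit): 1 − (1 − 0.76109)(1 − 0.91714) = 0.98020
Series (master valve solenoid and [0.98020]): 0.99000 × 0.98020 = 0.97040
Parallel ([0.88254] and [0.97040]): 1 − (1 − 0.88254)(1 − 0.97040) = 0.997

0.997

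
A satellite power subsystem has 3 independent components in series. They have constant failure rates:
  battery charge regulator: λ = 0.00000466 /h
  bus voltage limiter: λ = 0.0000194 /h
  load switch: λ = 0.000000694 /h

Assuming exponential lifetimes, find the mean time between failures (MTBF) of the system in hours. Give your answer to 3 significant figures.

Series of exponential components: λ_sys = Σ λ_i
λ_sys = 0.00000466 + 0.0000194 + 0.000000694 = 2.4754e-05 /h
MTBF = 1 / λ_sys = 40400 h

40400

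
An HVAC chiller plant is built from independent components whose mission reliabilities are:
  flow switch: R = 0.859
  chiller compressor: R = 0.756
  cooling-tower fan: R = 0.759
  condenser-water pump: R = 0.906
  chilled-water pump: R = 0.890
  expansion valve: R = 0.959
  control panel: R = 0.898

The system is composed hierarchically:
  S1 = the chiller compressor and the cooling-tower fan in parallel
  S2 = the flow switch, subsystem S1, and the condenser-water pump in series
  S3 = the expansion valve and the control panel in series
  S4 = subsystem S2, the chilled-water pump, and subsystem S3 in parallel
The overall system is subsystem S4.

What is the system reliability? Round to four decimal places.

0.9959

Parallel (chiller compressor and cooling-tower fan): 1 − (1 − 0.756000)(1 − 0.759000) = 0.941196
Series (flow switch, [0.941196], and condenser-water pump): 0.859000 × 0.941196 × 0.906000 = 0.732490
Series (expansion valve and control panel): 0.959000 × 0.898000 = 0.861182
Parallel ([0.732490], chilled-water pump, and [0.861182]): 1 − (1 − 0.732490)(1 − 0.890000)(1 − 0.861182) = 0.9959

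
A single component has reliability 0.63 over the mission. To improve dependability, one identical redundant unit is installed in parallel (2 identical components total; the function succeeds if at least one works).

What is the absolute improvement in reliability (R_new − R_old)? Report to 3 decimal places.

0.233

R_before = 0.63
R_after = 1 − (1 − 0.63)^2 = 0.863
ΔR = 0.863 − 0.63 = 0.233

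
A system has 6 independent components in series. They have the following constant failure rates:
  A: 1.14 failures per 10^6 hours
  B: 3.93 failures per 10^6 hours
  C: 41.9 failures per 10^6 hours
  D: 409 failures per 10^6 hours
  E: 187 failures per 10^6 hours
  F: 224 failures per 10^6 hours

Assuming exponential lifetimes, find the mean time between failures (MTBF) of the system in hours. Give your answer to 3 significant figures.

1150

Series of exponential components: λ_sys = Σ λ_i
λ_sys = 0.00000114 + 0.00000393 + 0.0000419 + 0.000409 + 0.000187 + 0.000224 = 8.6697e-04 /h
MTBF = 1 / λ_sys = 1150 h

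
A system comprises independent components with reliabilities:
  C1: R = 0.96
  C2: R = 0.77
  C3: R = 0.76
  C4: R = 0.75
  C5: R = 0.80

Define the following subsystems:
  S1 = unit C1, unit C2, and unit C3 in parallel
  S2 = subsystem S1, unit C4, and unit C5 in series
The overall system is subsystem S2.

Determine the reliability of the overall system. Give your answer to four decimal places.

0.5987

Parallel (C1, C2, and C3): 1 − (1 − 0.960000)(1 − 0.770000)(1 − 0.760000) = 0.997792
Series ([0.997792], C4, and C5): 0.997792 × 0.750000 × 0.800000 = 0.5987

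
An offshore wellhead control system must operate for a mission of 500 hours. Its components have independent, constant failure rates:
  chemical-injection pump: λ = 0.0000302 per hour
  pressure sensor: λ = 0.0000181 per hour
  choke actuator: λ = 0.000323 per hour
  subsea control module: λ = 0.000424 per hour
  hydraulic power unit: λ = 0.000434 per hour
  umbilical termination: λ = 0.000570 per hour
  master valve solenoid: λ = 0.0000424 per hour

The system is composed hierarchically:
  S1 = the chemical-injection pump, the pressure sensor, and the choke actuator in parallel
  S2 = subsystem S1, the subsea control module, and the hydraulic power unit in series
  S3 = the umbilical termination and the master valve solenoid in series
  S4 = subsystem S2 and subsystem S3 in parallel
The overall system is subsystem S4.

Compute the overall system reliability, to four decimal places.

R(chemical-injection pump) = exp(−0.0000302 × 500) = 0.985013
R(pressure sensor) = exp(−0.0000181 × 500) = 0.990991
R(choke actuator) = exp(−0.000323 × 500) = 0.850867
R(subsea control module) = exp(−0.000424 × 500) = 0.808965
R(hydraulic power unit) = exp(−0.000434 × 500) = 0.804930
R(umbilical termination) = exp(−0.000570 × 500) = 0.752014
R(master valve solenoid) = exp(−0.0000424 × 500) = 0.979023
Parallel (chemical-injection pump, pressure sensor, and choke actuator): 1 − (1 − 0.985013)(1 − 0.990991)(1 − 0.850867) = 0.999980
Series ([0.999980], subsea control module, and hydraulic power unit): 0.999980 × 0.808965 × 0.804930 = 0.651147
Series (umbilical termination and master valve solenoid): 0.752014 × 0.979023 = 0.736239
Parallel ([0.651147] and [0.736239]): 1 − (1 − 0.651147)(1 − 0.736239) = 0.9080

0.9080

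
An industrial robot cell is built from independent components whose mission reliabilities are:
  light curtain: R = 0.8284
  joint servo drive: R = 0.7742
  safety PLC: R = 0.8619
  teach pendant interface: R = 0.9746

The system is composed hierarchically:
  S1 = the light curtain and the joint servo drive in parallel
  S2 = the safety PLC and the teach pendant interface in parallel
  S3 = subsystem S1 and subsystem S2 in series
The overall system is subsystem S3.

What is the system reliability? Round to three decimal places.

0.958

Parallel (light curtain and joint servo drive): 1 − (1 − 0.82840)(1 − 0.77420) = 0.96125
Parallel (safety PLC and teach pendant interface): 1 − (1 − 0.86190)(1 − 0.97460) = 0.99649
Series ([0.96125] and [0.99649]): 0.96125 × 0.99649 = 0.958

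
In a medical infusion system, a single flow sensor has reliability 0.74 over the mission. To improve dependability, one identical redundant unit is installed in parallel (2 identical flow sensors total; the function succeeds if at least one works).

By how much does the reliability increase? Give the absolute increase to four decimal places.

0.1924

R_before = 0.74
R_after = 1 − (1 − 0.74)^2 = 0.9324
ΔR = 0.9324 − 0.74 = 0.1924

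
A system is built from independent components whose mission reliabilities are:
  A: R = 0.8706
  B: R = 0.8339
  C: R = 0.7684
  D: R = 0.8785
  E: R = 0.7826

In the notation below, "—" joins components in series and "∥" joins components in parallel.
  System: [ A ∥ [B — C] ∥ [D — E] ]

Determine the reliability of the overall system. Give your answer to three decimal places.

0.985

Series (B and C): 0.83390 × 0.76840 = 0.64077
Series (D and E): 0.87850 × 0.78260 = 0.68751
Parallel (A, [0.64077], and [0.68751]): 1 − (1 − 0.87060)(1 − 0.64077)(1 − 0.68751) = 0.985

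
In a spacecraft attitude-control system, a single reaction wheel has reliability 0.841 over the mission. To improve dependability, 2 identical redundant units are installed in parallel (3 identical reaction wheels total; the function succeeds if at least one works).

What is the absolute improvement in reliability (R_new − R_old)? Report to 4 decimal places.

R_before = 0.841
R_after = 1 − (1 − 0.841)^3 = 0.9960
ΔR = 0.9960 − 0.841 = 0.1550

0.1550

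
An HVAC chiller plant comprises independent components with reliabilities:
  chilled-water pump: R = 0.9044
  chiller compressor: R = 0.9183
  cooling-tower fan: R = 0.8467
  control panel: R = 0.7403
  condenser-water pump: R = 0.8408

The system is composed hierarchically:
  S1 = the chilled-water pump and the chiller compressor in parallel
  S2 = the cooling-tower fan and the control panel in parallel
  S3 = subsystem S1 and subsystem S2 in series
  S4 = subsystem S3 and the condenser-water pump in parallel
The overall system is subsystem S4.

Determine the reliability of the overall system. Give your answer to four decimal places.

Parallel (chilled-water pump and chiller compressor): 1 − (1 − 0.904400)(1 − 0.918300) = 0.992189
Parallel (cooling-tower fan and control panel): 1 − (1 − 0.846700)(1 − 0.740300) = 0.960188
Series ([0.992189] and [0.960188]): 0.992189 × 0.960188 = 0.952688
Parallel ([0.952688] and condenser-water pump): 1 − (1 − 0.952688)(1 − 0.840800) = 0.9925

0.9925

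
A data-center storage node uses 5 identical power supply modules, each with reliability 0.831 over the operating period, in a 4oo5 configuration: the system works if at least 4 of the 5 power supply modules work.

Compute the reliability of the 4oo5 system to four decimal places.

0.7992

R = Σ_{i=4}^{5} C(5,i) p^i (1−p)^{5−i} with p = 0.831
C(5,4)·0.831^4·0.169^1 = 0.402959
C(5,5)·0.831^5·0.169^0 = 0.396283
Sum = 0.7992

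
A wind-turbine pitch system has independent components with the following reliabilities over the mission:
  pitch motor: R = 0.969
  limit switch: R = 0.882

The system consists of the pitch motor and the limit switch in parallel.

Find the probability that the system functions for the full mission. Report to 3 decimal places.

0.996

Parallel (pitch motor and limit switch): 1 − (1 − 0.96900)(1 − 0.88200) = 0.996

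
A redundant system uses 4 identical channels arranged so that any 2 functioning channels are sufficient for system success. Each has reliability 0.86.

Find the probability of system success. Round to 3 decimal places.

R = Σ_{i=2}^{4} C(4,i) p^i (1−p)^{4−i} with p = 0.86
C(4,2)·0.86^2·0.14^2 = 0.08698
C(4,3)·0.86^3·0.14^1 = 0.35619
C(4,4)·0.86^4·0.14^0 = 0.54701
Sum = 0.990

0.990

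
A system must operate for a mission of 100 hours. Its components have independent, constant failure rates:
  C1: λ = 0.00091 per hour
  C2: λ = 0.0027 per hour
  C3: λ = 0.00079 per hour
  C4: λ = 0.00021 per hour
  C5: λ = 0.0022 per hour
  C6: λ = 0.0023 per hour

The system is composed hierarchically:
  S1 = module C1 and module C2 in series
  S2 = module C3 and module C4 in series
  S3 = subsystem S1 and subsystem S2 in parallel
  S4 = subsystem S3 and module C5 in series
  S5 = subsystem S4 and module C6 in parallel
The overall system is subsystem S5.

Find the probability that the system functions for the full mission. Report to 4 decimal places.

R(C1) = exp(−0.00091 × 100) = 0.913018
R(C2) = exp(−0.0027 × 100) = 0.763379
R(C3) = exp(−0.00079 × 100) = 0.924040
R(C4) = exp(−0.00021 × 100) = 0.979219
R(C5) = exp(−0.0022 × 100) = 0.802519
R(C6) = exp(−0.0023 × 100) = 0.794534
Series (C1 and C2): 0.913018 × 0.763379 = 0.696979
Series (C3 and C4): 0.924040 × 0.979219 = 0.904838
Parallel ([0.696979] and [0.904838]): 1 − (1 − 0.696979)(1 − 0.904838) = 0.971164
Series ([0.971164] and C5): 0.971164 × 0.802519 = 0.779378
Parallel ([0.779378] and C6): 1 − (1 − 0.779378)(1 − 0.794534) = 0.9547

0.9547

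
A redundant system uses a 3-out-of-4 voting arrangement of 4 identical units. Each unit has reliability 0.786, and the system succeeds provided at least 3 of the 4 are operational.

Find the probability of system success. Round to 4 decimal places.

0.7973

R = Σ_{i=3}^{4} C(4,i) p^i (1−p)^{4−i} with p = 0.786
C(4,3)·0.786^3·0.214^1 = 0.415663
C(4,4)·0.786^4·0.214^0 = 0.381672
Sum = 0.7973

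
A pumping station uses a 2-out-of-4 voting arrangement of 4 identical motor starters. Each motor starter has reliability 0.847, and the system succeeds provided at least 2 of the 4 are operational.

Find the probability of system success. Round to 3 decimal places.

0.987

R = Σ_{i=2}^{4} C(4,i) p^i (1−p)^{4−i} with p = 0.847
C(4,2)·0.847^2·0.153^2 = 0.10076
C(4,3)·0.847^3·0.153^1 = 0.37188
C(4,4)·0.847^4·0.153^0 = 0.51468
Sum = 0.987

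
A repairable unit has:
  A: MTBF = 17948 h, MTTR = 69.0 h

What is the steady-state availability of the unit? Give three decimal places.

A(A) = MTBF/(MTBF+MTTR) = 17948/(17948+69.0) = 0.996

0.996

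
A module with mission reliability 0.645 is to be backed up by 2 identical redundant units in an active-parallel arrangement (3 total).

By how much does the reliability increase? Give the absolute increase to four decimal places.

0.3103

R_before = 0.645
R_after = 1 − (1 − 0.645)^3 = 0.9553
ΔR = 0.9553 − 0.645 = 0.3103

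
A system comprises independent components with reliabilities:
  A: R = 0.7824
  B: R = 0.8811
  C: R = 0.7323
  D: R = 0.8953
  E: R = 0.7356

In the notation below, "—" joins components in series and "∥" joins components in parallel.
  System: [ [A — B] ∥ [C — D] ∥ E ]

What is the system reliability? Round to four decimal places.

0.9717

Series (A and B): 0.782400 × 0.881100 = 0.689373
Series (C and D): 0.732300 × 0.895300 = 0.655628
Parallel ([0.689373], [0.655628], and E): 1 − (1 − 0.689373)(1 − 0.655628)(1 − 0.735600) = 0.9717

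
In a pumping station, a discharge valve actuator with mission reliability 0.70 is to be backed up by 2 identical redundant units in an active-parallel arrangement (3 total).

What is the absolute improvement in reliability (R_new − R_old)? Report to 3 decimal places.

R_before = 0.70
R_after = 1 − (1 − 0.70)^3 = 0.973
ΔR = 0.973 − 0.70 = 0.273

0.273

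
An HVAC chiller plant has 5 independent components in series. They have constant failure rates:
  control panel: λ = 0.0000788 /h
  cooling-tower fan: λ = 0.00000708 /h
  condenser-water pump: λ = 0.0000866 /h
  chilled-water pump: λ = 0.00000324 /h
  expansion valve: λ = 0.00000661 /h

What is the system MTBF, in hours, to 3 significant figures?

Series of exponential components: λ_sys = Σ λ_i
λ_sys = 0.0000788 + 0.00000708 + 0.0000866 + 0.00000324 + 0.00000661 = 1.8233e-04 /h
MTBF = 1 / λ_sys = 5480 h

5480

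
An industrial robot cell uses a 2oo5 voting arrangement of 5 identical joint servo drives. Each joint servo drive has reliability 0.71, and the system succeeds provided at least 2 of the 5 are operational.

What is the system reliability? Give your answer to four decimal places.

0.9728

R = Σ_{i=2}^{5} C(5,i) p^i (1−p)^{5−i} with p = 0.71
C(5,2)·0.71^2·0.29^3 = 0.122945
C(5,3)·0.71^3·0.29^2 = 0.301003
C(5,4)·0.71^4·0.29^1 = 0.368469
C(5,5)·0.71^5·0.29^0 = 0.180423
Sum = 0.9728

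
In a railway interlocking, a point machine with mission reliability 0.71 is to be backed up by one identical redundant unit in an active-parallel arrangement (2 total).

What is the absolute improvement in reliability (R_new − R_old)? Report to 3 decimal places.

0.206

R_before = 0.71
R_after = 1 − (1 − 0.71)^2 = 0.916
ΔR = 0.916 − 0.71 = 0.206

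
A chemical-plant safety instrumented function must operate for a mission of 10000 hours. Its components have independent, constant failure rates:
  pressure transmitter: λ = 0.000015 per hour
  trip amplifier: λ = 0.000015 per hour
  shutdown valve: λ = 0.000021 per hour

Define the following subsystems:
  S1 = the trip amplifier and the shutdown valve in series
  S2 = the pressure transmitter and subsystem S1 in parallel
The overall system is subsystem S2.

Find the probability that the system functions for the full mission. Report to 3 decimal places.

0.958

R(pressure transmitter) = exp(−0.000015 × 10000) = 0.86071
R(trip amplifier) = exp(−0.000015 × 10000) = 0.86071
R(shutdown valve) = exp(−0.000021 × 10000) = 0.81058
Series (trip amplifier and shutdown valve): 0.86071 × 0.81058 = 0.69767
Parallel (pressure transmitter and [0.69767]): 1 − (1 − 0.86071)(1 − 0.69767) = 0.958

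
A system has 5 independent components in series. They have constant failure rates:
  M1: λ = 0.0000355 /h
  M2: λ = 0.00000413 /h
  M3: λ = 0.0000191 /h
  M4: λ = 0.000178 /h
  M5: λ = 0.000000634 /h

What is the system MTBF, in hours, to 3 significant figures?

Series of exponential components: λ_sys = Σ λ_i
λ_sys = 0.0000355 + 0.00000413 + 0.0000191 + 0.000178 + 0.000000634 = 2.3736e-04 /h
MTBF = 1 / λ_sys = 4210 h

4210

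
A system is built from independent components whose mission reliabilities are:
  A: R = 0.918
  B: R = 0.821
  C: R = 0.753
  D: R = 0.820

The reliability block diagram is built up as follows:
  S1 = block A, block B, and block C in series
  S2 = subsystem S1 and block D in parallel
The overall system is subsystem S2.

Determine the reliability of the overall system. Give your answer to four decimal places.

Series (A, B, and C): 0.918000 × 0.821000 × 0.753000 = 0.567520
Parallel ([0.567520] and D): 1 − (1 − 0.567520)(1 − 0.820000) = 0.9222

0.9222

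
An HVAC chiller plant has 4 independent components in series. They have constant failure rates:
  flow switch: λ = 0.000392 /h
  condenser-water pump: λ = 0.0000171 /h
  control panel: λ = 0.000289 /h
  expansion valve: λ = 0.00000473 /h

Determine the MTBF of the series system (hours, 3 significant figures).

Series of exponential components: λ_sys = Σ λ_i
λ_sys = 0.000392 + 0.0000171 + 0.000289 + 0.00000473 = 7.0283e-04 /h
MTBF = 1 / λ_sys = 1420 h

1420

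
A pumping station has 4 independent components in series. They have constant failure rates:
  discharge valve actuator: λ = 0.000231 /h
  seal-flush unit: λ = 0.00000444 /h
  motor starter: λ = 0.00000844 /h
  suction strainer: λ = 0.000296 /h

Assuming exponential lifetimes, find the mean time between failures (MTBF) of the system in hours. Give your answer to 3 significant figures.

1850

Series of exponential components: λ_sys = Σ λ_i
λ_sys = 0.000231 + 0.00000444 + 0.00000844 + 0.000296 = 5.3988e-04 /h
MTBF = 1 / λ_sys = 1850 h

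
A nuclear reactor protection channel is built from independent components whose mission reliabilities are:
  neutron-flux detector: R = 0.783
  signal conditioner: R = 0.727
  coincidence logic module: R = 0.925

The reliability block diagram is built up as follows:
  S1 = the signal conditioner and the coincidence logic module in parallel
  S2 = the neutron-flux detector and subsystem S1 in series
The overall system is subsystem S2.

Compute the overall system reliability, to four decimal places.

Parallel (signal conditioner and coincidence logic module): 1 − (1 − 0.727000)(1 − 0.925000) = 0.979525
Series (neutron-flux detector and [0.979525]): 0.783000 × 0.979525 = 0.7670

0.7670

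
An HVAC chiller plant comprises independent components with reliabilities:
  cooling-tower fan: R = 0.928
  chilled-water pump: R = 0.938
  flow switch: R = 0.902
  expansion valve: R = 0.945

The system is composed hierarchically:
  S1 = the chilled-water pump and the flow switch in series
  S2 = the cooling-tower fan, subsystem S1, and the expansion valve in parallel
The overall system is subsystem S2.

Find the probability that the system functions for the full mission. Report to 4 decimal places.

0.9994

Series (chilled-water pump and flow switch): 0.938000 × 0.902000 = 0.846076
Parallel (cooling-tower fan, [0.846076], and expansion valve): 1 − (1 − 0.928000)(1 − 0.846076)(1 − 0.945000) = 0.9994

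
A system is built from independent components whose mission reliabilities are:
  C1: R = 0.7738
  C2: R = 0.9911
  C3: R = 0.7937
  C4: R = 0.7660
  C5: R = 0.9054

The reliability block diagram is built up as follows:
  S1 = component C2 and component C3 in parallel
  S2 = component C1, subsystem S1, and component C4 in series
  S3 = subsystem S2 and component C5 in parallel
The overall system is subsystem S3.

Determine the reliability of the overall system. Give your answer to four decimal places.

Parallel (C2 and C3): 1 − (1 − 0.991100)(1 − 0.793700) = 0.998164
Series (C1, [0.998164], and C4): 0.773800 × 0.998164 × 0.766000 = 0.591643
Parallel ([0.591643] and C5): 1 − (1 − 0.591643)(1 − 0.905400) = 0.9614

0.9614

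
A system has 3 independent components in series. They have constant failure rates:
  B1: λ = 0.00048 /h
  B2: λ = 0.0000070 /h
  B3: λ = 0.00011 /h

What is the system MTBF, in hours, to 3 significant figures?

1680

Series of exponential components: λ_sys = Σ λ_i
λ_sys = 0.00048 + 0.0000070 + 0.00011 = 5.9700e-04 /h
MTBF = 1 / λ_sys = 1680 h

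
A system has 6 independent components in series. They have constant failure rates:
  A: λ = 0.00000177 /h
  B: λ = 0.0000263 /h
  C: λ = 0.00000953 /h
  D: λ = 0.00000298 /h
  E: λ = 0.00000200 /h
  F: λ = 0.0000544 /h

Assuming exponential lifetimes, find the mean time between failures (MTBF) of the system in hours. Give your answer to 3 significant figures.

10300

Series of exponential components: λ_sys = Σ λ_i
λ_sys = 0.00000177 + 0.0000263 + 0.00000953 + 0.00000298 + 0.00000200 + 0.0000544 = 9.6980e-05 /h
MTBF = 1 / λ_sys = 10300 h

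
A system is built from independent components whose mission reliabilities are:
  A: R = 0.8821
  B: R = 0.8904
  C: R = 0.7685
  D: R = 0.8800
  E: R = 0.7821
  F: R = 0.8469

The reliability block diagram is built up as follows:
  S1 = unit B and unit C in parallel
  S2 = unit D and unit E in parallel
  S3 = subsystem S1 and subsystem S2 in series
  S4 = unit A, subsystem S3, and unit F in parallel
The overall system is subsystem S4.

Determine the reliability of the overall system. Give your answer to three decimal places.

Parallel (B and C): 1 − (1 − 0.89040)(1 − 0.76850) = 0.97463
Parallel (D and E): 1 − (1 − 0.88000)(1 − 0.78210) = 0.97385
Series ([0.97463] and [0.97385]): 0.97463 × 0.97385 = 0.94914
Parallel (A, [0.94914], and F): 1 − (1 − 0.88210)(1 − 0.94914)(1 − 0.84690) = 0.999

0.999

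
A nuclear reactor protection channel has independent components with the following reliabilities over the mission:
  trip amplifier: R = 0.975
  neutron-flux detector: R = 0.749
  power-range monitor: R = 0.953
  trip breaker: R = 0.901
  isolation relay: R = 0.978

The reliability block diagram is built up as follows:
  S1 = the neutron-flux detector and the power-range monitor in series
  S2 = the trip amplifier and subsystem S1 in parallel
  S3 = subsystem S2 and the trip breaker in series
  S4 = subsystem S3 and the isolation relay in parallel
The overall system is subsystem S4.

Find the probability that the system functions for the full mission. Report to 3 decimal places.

Series (neutron-flux detector and power-range monitor): 0.74900 × 0.95300 = 0.71380
Parallel (trip amplifier and [0.71380]): 1 − (1 − 0.97500)(1 − 0.71380) = 0.99285
Series ([0.99285] and trip breaker): 0.99285 × 0.90100 = 0.89456
Parallel ([0.89456] and isolation relay): 1 − (1 − 0.89456)(1 − 0.97800) = 0.998

0.998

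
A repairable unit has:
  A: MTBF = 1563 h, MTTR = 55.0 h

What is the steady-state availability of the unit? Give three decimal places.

0.966

A(A) = MTBF/(MTBF+MTTR) = 1563/(1563+55.0) = 0.966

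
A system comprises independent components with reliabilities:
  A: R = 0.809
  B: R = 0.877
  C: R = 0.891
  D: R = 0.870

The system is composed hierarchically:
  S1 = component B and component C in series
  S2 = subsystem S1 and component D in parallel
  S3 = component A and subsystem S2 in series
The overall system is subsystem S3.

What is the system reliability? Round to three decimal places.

Series (B and C): 0.87700 × 0.89100 = 0.78141
Parallel ([0.78141] and D): 1 − (1 − 0.78141)(1 − 0.87000) = 0.97158
Series (A and [0.97158]): 0.80900 × 0.97158 = 0.786

0.786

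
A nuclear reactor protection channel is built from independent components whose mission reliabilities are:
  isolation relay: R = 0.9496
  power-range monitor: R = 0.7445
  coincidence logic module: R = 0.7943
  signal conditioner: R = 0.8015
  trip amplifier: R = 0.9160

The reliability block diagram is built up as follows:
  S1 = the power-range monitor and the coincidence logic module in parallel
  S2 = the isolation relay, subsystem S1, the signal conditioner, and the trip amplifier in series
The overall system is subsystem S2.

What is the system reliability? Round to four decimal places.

0.6605

Parallel (power-range monitor and coincidence logic module): 1 − (1 − 0.744500)(1 − 0.794300) = 0.947444
Series (isolation relay, [0.947444], signal conditioner, and trip amplifier): 0.949600 × 0.947444 × 0.801500 × 0.916000 = 0.6605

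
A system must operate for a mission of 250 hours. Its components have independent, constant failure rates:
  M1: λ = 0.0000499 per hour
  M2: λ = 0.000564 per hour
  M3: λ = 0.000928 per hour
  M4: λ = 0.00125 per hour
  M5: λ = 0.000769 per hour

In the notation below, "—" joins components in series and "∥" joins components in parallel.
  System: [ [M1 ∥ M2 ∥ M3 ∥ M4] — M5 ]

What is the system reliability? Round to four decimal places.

R(M1) = exp(−0.0000499 × 250) = 0.987602
R(M2) = exp(−0.000564 × 250) = 0.868489
R(M3) = exp(−0.000928 × 250) = 0.792946
R(M4) = exp(−0.00125 × 250) = 0.731616
R(M5) = exp(−0.000769 × 250) = 0.825101
Parallel (M1, M2, M3, and M4): 1 − (1 − 0.987602)(1 − 0.868489)(1 − 0.792946)(1 − 0.731616) = 0.999909
Series ([0.999909] and M5): 0.999909 × 0.825101 = 0.8250

0.8250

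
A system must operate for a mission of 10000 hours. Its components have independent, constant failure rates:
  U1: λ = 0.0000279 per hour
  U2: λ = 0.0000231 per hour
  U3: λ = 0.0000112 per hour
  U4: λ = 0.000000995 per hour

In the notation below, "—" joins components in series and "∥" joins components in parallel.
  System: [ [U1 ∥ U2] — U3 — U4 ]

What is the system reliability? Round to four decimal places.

0.8407

R(U1) = exp(−0.0000279 × 10000) = 0.756540
R(U2) = exp(−0.0000231 × 10000) = 0.793739
R(U3) = exp(−0.0000112 × 10000) = 0.894044
R(U4) = exp(−0.000000995 × 10000) = 0.990099
Parallel (U1 and U2): 1 − (1 − 0.756540)(1 − 0.793739) = 0.949784
Series ([0.949784], U3, and U4): 0.949784 × 0.894044 × 0.990099 = 0.8407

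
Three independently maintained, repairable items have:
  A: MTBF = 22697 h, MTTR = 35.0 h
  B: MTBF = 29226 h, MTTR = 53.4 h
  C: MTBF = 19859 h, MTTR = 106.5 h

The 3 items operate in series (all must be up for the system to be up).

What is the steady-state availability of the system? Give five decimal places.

0.99132

A(A) = MTBF/(MTBF+MTTR) = 22697/(22697+35.0) = 0.998460
A(B) = MTBF/(MTBF+MTTR) = 29226/(29226+53.4) = 0.998176
A(C) = MTBF/(MTBF+MTTR) = 19859/(19859+106.5) = 0.994666
Series availability: 0.998460 × 0.998176 × 0.994666 = 0.99132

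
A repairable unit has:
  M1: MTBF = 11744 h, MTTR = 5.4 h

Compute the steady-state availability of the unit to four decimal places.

0.9995

A(M1) = MTBF/(MTBF+MTTR) = 11744/(11744+5.4) = 0.9995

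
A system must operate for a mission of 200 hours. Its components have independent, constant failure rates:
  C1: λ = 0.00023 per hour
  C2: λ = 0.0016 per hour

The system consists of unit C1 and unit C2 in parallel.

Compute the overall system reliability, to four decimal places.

0.9877

R(C1) = exp(−0.00023 × 200) = 0.955042
R(C2) = exp(−0.0016 × 200) = 0.726149
Parallel (C1 and C2): 1 − (1 − 0.955042)(1 − 0.726149) = 0.9877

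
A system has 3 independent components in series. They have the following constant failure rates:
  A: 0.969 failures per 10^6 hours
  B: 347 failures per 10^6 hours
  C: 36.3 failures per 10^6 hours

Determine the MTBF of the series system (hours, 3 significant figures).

2600

Series of exponential components: λ_sys = Σ λ_i
λ_sys = 0.000000969 + 0.000347 + 0.0000363 = 3.8427e-04 /h
MTBF = 1 / λ_sys = 2600 h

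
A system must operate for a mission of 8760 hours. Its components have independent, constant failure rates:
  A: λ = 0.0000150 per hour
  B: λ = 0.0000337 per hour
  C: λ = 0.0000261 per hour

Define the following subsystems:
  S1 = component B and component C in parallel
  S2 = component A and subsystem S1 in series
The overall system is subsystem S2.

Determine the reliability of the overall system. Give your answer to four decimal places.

R(A) = exp(−0.0000150 × 8760) = 0.876867
R(B) = exp(−0.0000337 × 8760) = 0.744374
R(C) = exp(−0.0000261 × 8760) = 0.795618
Parallel (B and C): 1 − (1 − 0.744374)(1 − 0.795618) = 0.947755
Series (A and [0.947755]): 0.876867 × 0.947755 = 0.8311

0.8311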